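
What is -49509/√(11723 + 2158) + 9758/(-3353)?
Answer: -1394/479 - 16503*√13881/4627 ≈ -423.13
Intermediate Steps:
-49509/√(11723 + 2158) + 9758/(-3353) = -49509*√13881/13881 + 9758*(-1/3353) = -16503*√13881/4627 - 1394/479 = -1394/479 - 16503*√13881/4627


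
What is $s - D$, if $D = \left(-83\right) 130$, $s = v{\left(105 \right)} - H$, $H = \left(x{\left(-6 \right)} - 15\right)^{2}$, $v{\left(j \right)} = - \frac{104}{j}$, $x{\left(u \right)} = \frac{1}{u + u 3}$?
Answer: $\frac{212945197}{20160} \approx 10563.0$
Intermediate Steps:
$x{\left(u \right)} = \frac{1}{4 u}$ ($x{\left(u \right)} = \frac{1}{u + 3 u} = \frac{1}{4 u}$)
$H = \frac{130321}{576}$ ($H = \left(\frac{1}{4 \left(-6\right)} - 15\right)^{2} = \left(\frac{1}{4} \left(- \frac{1}{6}\right) - 15\right)^{2} = \left(- \frac{1}{24} - 15\right)^{2} = \left(- \frac{361}{24}\right)^{2} = \frac{130321}{576} \approx 226.25$)
$s = - \frac{4581203}{20160}$ ($s = - \frac{104}{105} - \frac{130321}{576} = - \frac{4581203}{20160} \approx -227.24$)
$D = -10790$
$s - D = - \frac{4581203}{20160} - -10790 = - \frac{4581203}{20160} + 10790 = \frac{212945197}{20160}$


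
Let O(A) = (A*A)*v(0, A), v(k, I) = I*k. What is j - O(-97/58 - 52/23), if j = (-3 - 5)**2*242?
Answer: 15488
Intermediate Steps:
j = 15488 (j = (-8)**2*242 = 64*242 = 15488)
O(A) = 0 (O(A) = (A*A)*(A*0) = A**2*0 = 0)
j - O(-97/58 - 52/23) = 15488 - 1*0 = 15488 + 0 = 15488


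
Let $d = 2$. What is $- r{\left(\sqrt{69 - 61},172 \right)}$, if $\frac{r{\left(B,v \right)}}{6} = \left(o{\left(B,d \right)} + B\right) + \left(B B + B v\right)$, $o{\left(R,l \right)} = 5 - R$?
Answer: $-78 - 2064 \sqrt{2} \approx -2996.9$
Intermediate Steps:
$r{\left(B,v \right)} = 30 + 6 B^{2} + 6 B v$ ($r{\left(B,v \right)} = 6 \left(\left(\left(5 - B\right) + B\right) + \left(B B + B v\right)\right) = 6 \left(5 + \left(B^{2} + B v\right)\right) = 6 \left(5 + B^{2} + B v\right) = 30 + 6 B^{2} + 6 B v$)
$- r{\left(\sqrt{69 - 61},172 \right)} = - (30 + 6 \left(\sqrt{69 - 61}\right)^{2} + 6 \sqrt{69 - 61} \cdot 172) = - (30 + 6 \left(\sqrt{8}\right)^{2} + 6 \sqrt{8} \cdot 172) = - (30 + 6 \left(2 \sqrt{2}\right)^{2} + 6 \cdot 2 \sqrt{2} \cdot 172) = - (30 + 6 \cdot 8 + 2064 \sqrt{2}) = - (30 + 48 + 2064 \sqrt{2}) = - (78 + 2064 \sqrt{2}) = -78 - 2064 \sqrt{2}$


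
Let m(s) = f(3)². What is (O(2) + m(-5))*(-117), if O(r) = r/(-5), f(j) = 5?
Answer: -14391/5 ≈ -2878.2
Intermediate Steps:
O(r) = -r/5 (O(r) = r*(-⅕) = -r/5)
m(s) = 25 (m(s) = 5² = 25)
(O(2) + m(-5))*(-117) = (-⅕*2 + 25)*(-117) = (-⅖ + 25)*(-117) = (123/5)*(-117) = -14391/5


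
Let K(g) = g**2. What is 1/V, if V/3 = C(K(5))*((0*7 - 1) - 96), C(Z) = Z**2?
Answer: -1/181875 ≈ -5.4983e-6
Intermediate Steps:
V = -181875 (V = 3*((5**2)**2*((0*7 - 1) - 96)) = 3*(25**2*((0 - 1) - 96)) = 3*(625*(-1 - 96)) = 3*(625*(-97)) = 3*(-60625) = -181875)
1/V = 1/(-181875) = -1/181875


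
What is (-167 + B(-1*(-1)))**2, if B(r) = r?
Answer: 27556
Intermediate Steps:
(-167 + B(-1*(-1)))**2 = (-167 - 1*(-1))**2 = (-167 + 1)**2 = (-166)**2 = 27556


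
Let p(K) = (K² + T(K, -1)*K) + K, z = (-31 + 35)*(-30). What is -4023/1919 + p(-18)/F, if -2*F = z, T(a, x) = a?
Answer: 32253/3838 ≈ 8.4036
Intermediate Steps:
z = -120 (z = 4*(-30) = -120)
F = 60 (F = -½*(-120) = 60)
p(K) = K + 2*K² (p(K) = (K² + K*K) + K = (K² + K²) + K = 2*K² + K = K + 2*K²)
-4023/1919 + p(-18)/F = -4023/1919 - 18*(1 + 2*(-18))/60 = -4023*1/1919 - 18*(1 - 36)*(1/60) = -4023/1919 - 18*(-35)*(1/60) = -4023/1919 + 630*(1/60) = -4023/1919 + 21/2 = 32253/3838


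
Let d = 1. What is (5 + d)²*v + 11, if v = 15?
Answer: 551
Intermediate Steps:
(5 + d)²*v + 11 = (5 + 1)²*15 + 11 = 6²*15 + 11 = 36*15 + 11 = 540 + 11 = 551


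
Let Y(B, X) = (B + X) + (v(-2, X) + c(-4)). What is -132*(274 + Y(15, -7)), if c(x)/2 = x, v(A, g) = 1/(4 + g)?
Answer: -36124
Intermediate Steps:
c(x) = 2*x
Y(B, X) = -8 + B + X + 1/(4 + X) (Y(B, X) = (B + X) + (1/(4 + X) + 2*(-4)) = (B + X) + (1/(4 + X) - 8) = (B + X) + (-8 + 1/(4 + X)) = -8 + B + X + 1/(4 + X))
-132*(274 + Y(15, -7)) = -132*(274 + (1 + (4 - 7)*(-8 + 15 - 7))/(4 - 7)) = -132*(274 + (1 - 3*0)/(-3)) = -132*(274 - (1 + 0)/3) = -132*(274 - ⅓*1) = -132*(274 - ⅓) = -132*821/3 = -36124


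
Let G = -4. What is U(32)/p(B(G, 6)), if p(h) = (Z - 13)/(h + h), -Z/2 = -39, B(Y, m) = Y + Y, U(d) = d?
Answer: -512/65 ≈ -7.8769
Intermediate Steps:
B(Y, m) = 2*Y
Z = 78 (Z = -2*(-39) = 78)
p(h) = 65/(2*h) (p(h) = (78 - 13)/(h + h) = 65/((2*h)) = 65*(1/(2*h)) = 65/(2*h))
U(32)/p(B(G, 6)) = 32/((65/(2*((2*(-4)))))) = 32/(((65/2)/(-8))) = 32/(((65/2)*(-1/8))) = 32/(-65/16) = 32*(-16/65) = -512/65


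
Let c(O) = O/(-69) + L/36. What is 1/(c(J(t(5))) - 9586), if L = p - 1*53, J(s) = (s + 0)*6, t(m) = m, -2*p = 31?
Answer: -1656/15878287 ≈ -0.00010429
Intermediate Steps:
p = -31/2 (p = -½*31 = -31/2 ≈ -15.500)
J(s) = 6*s (J(s) = s*6 = 6*s)
L = -137/2 (L = -31/2 - 1*53 = -31/2 - 53 = -137/2 ≈ -68.500)
c(O) = -137/72 - O/69 (c(O) = O/(-69) - 137/2/36 = O*(-1/69) - 137/2*1/36 = -O/69 - 137/72 = -137/72 - O/69)
1/(c(J(t(5))) - 9586) = 1/((-137/72 - 2*5/23) - 9586) = 1/((-137/72 - 1/69*30) - 9586) = 1/((-137/72 - 10/23) - 9586) = 1/(-3871/1656 - 9586) = 1/(-15878287/1656) = -1656/15878287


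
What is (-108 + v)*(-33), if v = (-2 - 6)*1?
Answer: 3828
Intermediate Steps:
v = -8 (v = -8*1 = -8)
(-108 + v)*(-33) = (-108 - 8)*(-33) = -116*(-33) = 3828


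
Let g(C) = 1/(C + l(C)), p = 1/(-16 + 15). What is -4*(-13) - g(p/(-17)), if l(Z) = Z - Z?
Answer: 35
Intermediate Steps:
l(Z) = 0
p = -1 (p = 1/(-1) = -1)
g(C) = 1/C (g(C) = 1/(C + 0) = 1/C)
-4*(-13) - g(p/(-17)) = -4*(-13) - 1/((-1/(-17))) = 52 - 1/((-1*(-1/17))) = 52 - 1/1/17 = 52 - 1*17 = 52 - 17 = 35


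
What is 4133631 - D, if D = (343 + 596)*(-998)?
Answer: 5070753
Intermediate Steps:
D = -937122 (D = 939*(-998) = -937122)
4133631 - D = 4133631 - 1*(-937122) = 4133631 + 937122 = 5070753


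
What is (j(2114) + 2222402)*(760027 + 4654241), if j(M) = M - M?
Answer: 12032680031736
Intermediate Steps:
j(M) = 0
(j(2114) + 2222402)*(760027 + 4654241) = (0 + 2222402)*(760027 + 4654241) = 2222402*5414268 = 12032680031736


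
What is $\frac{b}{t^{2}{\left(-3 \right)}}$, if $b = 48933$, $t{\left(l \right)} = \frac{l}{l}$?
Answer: $48933$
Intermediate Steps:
$t{\left(l \right)} = 1$
$\frac{b}{t^{2}{\left(-3 \right)}} = \frac{48933}{1^{2}} = \frac{48933}{1} = 48933 \cdot 1 = 48933$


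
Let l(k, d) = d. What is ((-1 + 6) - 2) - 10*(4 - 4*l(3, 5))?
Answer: 163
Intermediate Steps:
((-1 + 6) - 2) - 10*(4 - 4*l(3, 5)) = ((-1 + 6) - 2) - 10*(4 - 4*5) = (5 - 2) - 10*(4 - 20) = 3 - 10*(-16) = 3 + 160 = 163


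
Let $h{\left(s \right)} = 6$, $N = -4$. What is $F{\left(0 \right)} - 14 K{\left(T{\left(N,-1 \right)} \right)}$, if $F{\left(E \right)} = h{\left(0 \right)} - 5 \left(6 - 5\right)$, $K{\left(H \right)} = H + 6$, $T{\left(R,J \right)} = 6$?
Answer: $-167$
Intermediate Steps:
$K{\left(H \right)} = 6 + H$
$F{\left(E \right)} = 1$ ($F{\left(E \right)} = 6 - 5 \left(6 - 5\right) = 6 - 5 = 1$)
$F{\left(0 \right)} - 14 K{\left(T{\left(N,-1 \right)} \right)} = 1 - 14 \left(6 + 6\right) = 1 - 168 = -167$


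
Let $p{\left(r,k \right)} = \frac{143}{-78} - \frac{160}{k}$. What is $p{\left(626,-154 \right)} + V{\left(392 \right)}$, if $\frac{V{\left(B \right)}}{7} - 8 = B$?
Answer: $\frac{1293233}{462} \approx 2799.2$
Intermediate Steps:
$p{\left(r,k \right)} = - \frac{11}{6} - \frac{160}{k}$ ($p{\left(r,k \right)} = 143 \left(- \frac{1}{78}\right) - \frac{160}{k} = - \frac{11}{6} - \frac{160}{k}$)
$V{\left(B \right)} = 56 + 7 B$
$p{\left(626,-154 \right)} + V{\left(392 \right)} = \left(- \frac{11}{6} - \frac{160}{-154}\right) + \left(56 + 7 \cdot 392\right) = \left(- \frac{11}{6} - - \frac{80}{77}\right) + \left(56 + 2744\right) = \left(- \frac{11}{6} + \frac{80}{77}\right) + 2800 = - \frac{367}{462} + 2800 = \frac{1293233}{462}$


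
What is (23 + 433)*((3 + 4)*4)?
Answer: 12768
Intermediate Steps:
(23 + 433)*((3 + 4)*4) = 456*(7*4) = 456*28 = 12768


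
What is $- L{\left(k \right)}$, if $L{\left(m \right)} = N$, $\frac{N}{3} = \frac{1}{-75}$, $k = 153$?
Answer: $\frac{1}{25} \approx 0.04$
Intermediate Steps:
$N = - \frac{1}{25}$ ($N = \frac{3}{-75} = 3 \left(- \frac{1}{75}\right) = - \frac{1}{25} \approx -0.04$)
$L{\left(m \right)} = - \frac{1}{25}$
$- L{\left(k \right)} = \left(-1\right) \left(- \frac{1}{25}\right) = \frac{1}{25}$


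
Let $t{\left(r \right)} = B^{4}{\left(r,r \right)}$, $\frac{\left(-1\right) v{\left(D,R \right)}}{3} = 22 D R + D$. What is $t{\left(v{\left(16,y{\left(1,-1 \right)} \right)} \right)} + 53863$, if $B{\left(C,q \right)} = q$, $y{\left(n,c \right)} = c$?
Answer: $1032386105959$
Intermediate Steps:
$v{\left(D,R \right)} = - 3 D - 66 D R$ ($v{\left(D,R \right)} = - 3 \left(22 D R + D\right) = - 3 \left(D + 22 D R\right) = - 3 D - 66 D R$)
$t{\left(r \right)} = r^{4}$
$t{\left(v{\left(16,y{\left(1,-1 \right)} \right)} \right)} + 53863 = \left(\left(-3\right) 16 \left(1 + 22 \left(-1\right)\right)\right)^{4} + 53863 = \left(\left(-3\right) 16 \left(1 - 22\right)\right)^{4} + 53863 = \left(\left(-3\right) 16 \left(-21\right)\right)^{4} + 53863 = 1008^{4} + 53863 = 1032386052096 + 53863 = 1032386105959$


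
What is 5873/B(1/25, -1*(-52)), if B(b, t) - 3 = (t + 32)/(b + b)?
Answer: 5873/1053 ≈ 5.5774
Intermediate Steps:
B(b, t) = 3 + (32 + t)/(2*b) (B(b, t) = 3 + (t + 32)/(b + b) = 3 + (32 + t)/((2*b)) = 3 + (32 + t)*(1/(2*b)) = 3 + (32 + t)/(2*b))
5873/B(1/25, -1*(-52)) = 5873/(((32 - 1*(-52) + 6/25)/(2*(1/25)))) = 5873/(((32 + 52 + 6*(1/25))/(2*(1/25)))) = 5873/(((½)*25*(32 + 52 + 6/25))) = 5873/(((½)*25*(2106/25))) = 5873/1053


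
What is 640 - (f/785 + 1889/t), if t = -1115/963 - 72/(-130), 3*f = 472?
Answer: 335424669521/89035485 ≈ 3767.3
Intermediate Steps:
f = 472/3 (f = (⅓)*472 = 472/3 ≈ 157.33)
t = -37807/62595 (t = -1115*1/963 - 72*(-1/130) = -1115/963 + 36/65 = -37807/62595 ≈ -0.60399)
640 - (f/785 + 1889/t) = 640 - ((472/3)/785 + 1889/(-37807/62595)) = 640 - ((472/3)*(1/785) + 1889*(-62595/37807)) = 640 - (472/2355 - 118241955/37807) = 640 - 1*(-278441959121/89035485) = 640 + 278441959121/89035485 = 335424669521/89035485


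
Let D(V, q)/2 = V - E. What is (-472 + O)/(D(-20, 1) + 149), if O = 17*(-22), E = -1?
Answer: -282/37 ≈ -7.6216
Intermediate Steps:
O = -374
D(V, q) = 2 + 2*V (D(V, q) = 2*(V - 1*(-1)) = 2*(V + 1) = 2*(1 + V) = 2 + 2*V)
(-472 + O)/(D(-20, 1) + 149) = (-472 - 374)/((2 + 2*(-20)) + 149) = -846/((2 - 40) + 149) = -846/(-38 + 149) = -846/111 = -846*1/111 = -282/37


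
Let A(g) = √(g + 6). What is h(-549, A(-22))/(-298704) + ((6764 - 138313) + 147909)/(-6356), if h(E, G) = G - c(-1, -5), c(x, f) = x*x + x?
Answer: -4090/1589 - I/74676 ≈ -2.5739 - 1.3391e-5*I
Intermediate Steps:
A(g) = √(6 + g)
c(x, f) = x + x² (c(x, f) = x² + x = x + x²)
h(E, G) = G (h(E, G) = G - (-1)*(1 - 1) = G - (-1)*0 = G - 1*0 = G + 0 = G)
h(-549, A(-22))/(-298704) + ((6764 - 138313) + 147909)/(-6356) = √(6 - 22)/(-298704) + ((6764 - 138313) + 147909)/(-6356) = √(-16)*(-1/298704) + (-131549 + 147909)*(-1/6356) = (4*I)*(-1/298704) + 16360*(-1/6356) = -I/74676 - 4090/1589 = -4090/1589 - I/74676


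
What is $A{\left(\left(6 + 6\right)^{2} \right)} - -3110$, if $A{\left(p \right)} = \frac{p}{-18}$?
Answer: $3102$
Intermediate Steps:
$A{\left(p \right)} = - \frac{p}{18}$ ($A{\left(p \right)} = p \left(- \frac{1}{18}\right) = - \frac{p}{18}$)
$A{\left(\left(6 + 6\right)^{2} \right)} - -3110 = - \frac{\left(6 + 6\right)^{2}}{18} - -3110 = - \frac{12^{2}}{18} + 3110 = \left(- \frac{1}{18}\right) 144 + 3110 = -8 + 3110 = 3102$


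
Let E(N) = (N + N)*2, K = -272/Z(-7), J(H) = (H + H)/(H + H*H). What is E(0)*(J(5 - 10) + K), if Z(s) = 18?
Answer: 0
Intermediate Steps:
J(H) = 2*H/(H + H²) (J(H) = (2*H)/(H + H²) = 2*H/(H + H²))
K = -136/9 (K = -272/18 = -272*1/18 = -136/9 ≈ -15.111)
E(N) = 4*N (E(N) = (2*N)*2 = 4*N)
E(0)*(J(5 - 10) + K) = (4*0)*(2/(1 + (5 - 10)) - 136/9) = 0*(2/(1 - 5) - 136/9) = 0*(2/(-4) - 136/9) = 0*(2*(-¼) - 136/9) = 0*(-½ - 136/9) = 0*(-281/18) = 0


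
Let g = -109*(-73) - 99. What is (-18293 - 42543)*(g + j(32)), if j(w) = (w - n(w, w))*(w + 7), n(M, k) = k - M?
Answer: -553972616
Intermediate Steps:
g = 7858 (g = 7957 - 99 = 7858)
j(w) = w*(7 + w) (j(w) = (w - (w - w))*(w + 7) = (w - 1*0)*(7 + w) = (w + 0)*(7 + w) = w*(7 + w))
(-18293 - 42543)*(g + j(32)) = (-18293 - 42543)*(7858 + 32*(7 + 32)) = -60836*(7858 + 32*39) = -60836*(7858 + 1248) = -60836*9106 = -553972616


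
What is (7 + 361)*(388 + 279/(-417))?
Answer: 19812752/139 ≈ 1.4254e+5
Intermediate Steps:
(7 + 361)*(388 + 279/(-417)) = 368*(388 + 279*(-1/417)) = 368*(388 - 93/139) = 368*(53839/139) = 19812752/139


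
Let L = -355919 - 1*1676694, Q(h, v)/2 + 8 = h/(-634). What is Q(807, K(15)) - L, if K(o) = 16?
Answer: 644332442/317 ≈ 2.0326e+6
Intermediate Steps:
Q(h, v) = -16 - h/317 (Q(h, v) = -16 + 2*(h/(-634)) = -16 + 2*(h*(-1/634)) = -16 + 2*(-h/634) = -16 - h/317)
L = -2032613 (L = -355919 - 1676694 = -2032613)
Q(807, K(15)) - L = (-16 - 1/317*807) - 1*(-2032613) = (-16 - 807/317) + 2032613 = -5879/317 + 2032613 = 644332442/317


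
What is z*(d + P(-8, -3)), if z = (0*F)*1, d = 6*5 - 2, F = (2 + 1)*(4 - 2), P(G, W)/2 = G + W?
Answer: 0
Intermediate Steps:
P(G, W) = 2*G + 2*W (P(G, W) = 2*(G + W) = 2*G + 2*W)
F = 6 (F = 3*2 = 6)
d = 28 (d = 30 - 2 = 28)
z = 0 (z = (0*6)*1 = 0*1 = 0)
z*(d + P(-8, -3)) = 0*(28 + (2*(-8) + 2*(-3))) = 0*(28 + (-16 - 6)) = 0*(28 - 22) = 0*6 = 0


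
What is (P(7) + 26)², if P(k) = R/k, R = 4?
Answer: 34596/49 ≈ 706.04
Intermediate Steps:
P(k) = 4/k
(P(7) + 26)² = (4/7 + 26)² = (186/7)² = 34596/49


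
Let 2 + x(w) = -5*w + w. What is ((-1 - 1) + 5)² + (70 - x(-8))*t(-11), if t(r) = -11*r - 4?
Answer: 4689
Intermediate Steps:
x(w) = -2 - 4*w (x(w) = -2 + (-5*w + w) = -2 - 4*w)
t(r) = -4 - 11*r
((-1 - 1) + 5)² + (70 - x(-8))*t(-11) = ((-1 - 1) + 5)² + (70 - (-2 - 4*(-8)))*(-4 - 11*(-11)) = (-2 + 5)² + (70 - (-2 + 32))*(-4 + 121) = 3² + (70 - 1*30)*117 = 9 + (70 - 30)*117 = 9 + 40*117 = 9 + 4680 = 4689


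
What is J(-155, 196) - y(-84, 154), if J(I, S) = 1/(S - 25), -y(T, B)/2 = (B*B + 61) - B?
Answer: 8079067/171 ≈ 47246.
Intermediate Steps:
y(T, B) = -122 - 2*B² + 2*B (y(T, B) = -2*((B*B + 61) - B) = -2*((B² + 61) - B) = -2*((61 + B²) - B) = -2*(61 + B² - B) = -122 - 2*B² + 2*B)
J(I, S) = 1/(-25 + S)
J(-155, 196) - y(-84, 154) = 1/(-25 + 196) - (-122 - 2*154² + 2*154) = 1/171 - (-122 - 2*23716 + 308) = 1/171 - (-122 - 47432 + 308) = 1/171 - 1*(-47246) = 1/171 + 47246 = 8079067/171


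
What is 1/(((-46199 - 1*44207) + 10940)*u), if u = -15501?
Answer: 1/1231802466 ≈ 8.1182e-10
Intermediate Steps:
1/(((-46199 - 1*44207) + 10940)*u) = 1/(((-46199 - 1*44207) + 10940)*(-15501)) = -1/15501/((-46199 - 44207) + 10940) = -1/15501/(-90406 + 10940) = -1/15501/(-79466) = -1/79466*(-1/15501) = 1/1231802466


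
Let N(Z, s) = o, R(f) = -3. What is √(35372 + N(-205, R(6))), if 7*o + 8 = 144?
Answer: 2*√433545/7 ≈ 188.13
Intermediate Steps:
o = 136/7 (o = -8/7 + (⅐)*144 = -8/7 + 144/7 = 136/7 ≈ 19.429)
N(Z, s) = 136/7
√(35372 + N(-205, R(6))) = √(35372 + 136/7) = √(247740/7) = 2*√433545/7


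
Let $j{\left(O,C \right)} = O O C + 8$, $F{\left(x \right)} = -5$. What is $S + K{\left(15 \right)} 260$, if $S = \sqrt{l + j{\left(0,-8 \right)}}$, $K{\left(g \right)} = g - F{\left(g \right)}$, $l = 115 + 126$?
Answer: $5200 + \sqrt{249} \approx 5215.8$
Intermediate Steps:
$l = 241$
$j{\left(O,C \right)} = 8 + C O^{2}$ ($j{\left(O,C \right)} = O^{2} C + 8 = C O^{2} + 8 = 8 + C O^{2}$)
$K{\left(g \right)} = 5 + g$ ($K{\left(g \right)} = g - -5 = g + 5 = 5 + g$)
$S = \sqrt{249}$ ($S = \sqrt{241 + \left(8 - 8 \cdot 0^{2}\right)} = \sqrt{241 + \left(8 - 0\right)} = \sqrt{241 + \left(8 + 0\right)} = \sqrt{241 + 8} = \sqrt{249} \approx 15.78$)
$S + K{\left(15 \right)} 260 = \sqrt{249} + \left(5 + 15\right) 260 = \sqrt{249} + 20 \cdot 260 = \sqrt{249} + 5200 = 5200 + \sqrt{249}$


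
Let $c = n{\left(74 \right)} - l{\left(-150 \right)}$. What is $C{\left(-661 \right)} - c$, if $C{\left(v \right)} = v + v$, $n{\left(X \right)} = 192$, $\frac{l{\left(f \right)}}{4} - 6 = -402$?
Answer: $-3098$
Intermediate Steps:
$l{\left(f \right)} = -1584$ ($l{\left(f \right)} = 24 + 4 \left(-402\right) = 24 - 1608 = -1584$)
$C{\left(v \right)} = 2 v$
$c = 1776$ ($c = 192 - -1584 = 192 + 1584 = 1776$)
$C{\left(-661 \right)} - c = 2 \left(-661\right) - 1776 = -1322 - 1776 = -3098$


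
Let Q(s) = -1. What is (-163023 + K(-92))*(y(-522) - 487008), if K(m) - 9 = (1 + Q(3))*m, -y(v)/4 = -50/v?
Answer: 6906859057544/87 ≈ 7.9389e+10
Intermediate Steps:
y(v) = 200/v (y(v) = -(-200)/v = 200/v)
K(m) = 9 (K(m) = 9 + (1 - 1)*m = 9 + 0*m = 9 + 0 = 9)
(-163023 + K(-92))*(y(-522) - 487008) = (-163023 + 9)*(200/(-522) - 487008) = -163014*(200*(-1/522) - 487008) = -163014*(-100/261 - 487008) = -163014*(-127109188/261) = 6906859057544/87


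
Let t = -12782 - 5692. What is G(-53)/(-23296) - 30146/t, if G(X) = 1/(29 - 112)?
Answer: 29144679701/17860367616 ≈ 1.6318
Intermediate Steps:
t = -18474
G(X) = -1/83 (G(X) = 1/(-83) = -1/83)
G(-53)/(-23296) - 30146/t = -1/83/(-23296) - 30146/(-18474) = -1/83*(-1/23296) - 30146*(-1/18474) = 1/1933568 + 15073/9237 = 29144679701/17860367616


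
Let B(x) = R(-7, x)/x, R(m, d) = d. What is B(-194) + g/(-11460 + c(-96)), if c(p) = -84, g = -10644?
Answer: 1849/962 ≈ 1.9220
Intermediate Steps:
B(x) = 1 (B(x) = x/x = 1)
B(-194) + g/(-11460 + c(-96)) = 1 - 10644/(-11460 - 84) = 1 - 10644/(-11544) = 1 - 10644*(-1/11544) = 1 + 887/962 = 1849/962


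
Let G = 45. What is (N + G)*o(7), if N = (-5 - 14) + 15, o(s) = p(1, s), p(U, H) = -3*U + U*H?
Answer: 164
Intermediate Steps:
p(U, H) = -3*U + H*U
o(s) = -3 + s (o(s) = 1*(-3 + s) = -3 + s)
N = -4 (N = -19 + 15 = -4)
(N + G)*o(7) = (-4 + 45)*(-3 + 7) = 41*4 = 164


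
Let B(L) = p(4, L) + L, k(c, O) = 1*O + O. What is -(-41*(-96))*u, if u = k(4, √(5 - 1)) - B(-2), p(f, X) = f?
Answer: -7872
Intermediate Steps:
k(c, O) = 2*O (k(c, O) = O + O = 2*O)
B(L) = 4 + L
u = 2 (u = 2*√(5 - 1) - (4 - 2) = 2*√4 - 1*2 = 2*2 - 2 = 4 - 2 = 2)
-(-41*(-96))*u = -(-41*(-96))*2 = -3936*2 = -1*7872 = -7872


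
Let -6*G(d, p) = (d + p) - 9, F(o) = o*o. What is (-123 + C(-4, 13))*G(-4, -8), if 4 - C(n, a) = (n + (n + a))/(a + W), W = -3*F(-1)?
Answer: -1673/4 ≈ -418.25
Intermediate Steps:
F(o) = o**2
G(d, p) = 3/2 - d/6 - p/6 (G(d, p) = -((d + p) - 9)/6 = -(-9 + d + p)/6 = 3/2 - d/6 - p/6)
W = -3 (W = -3*(-1)**2 = -3*1 = -3)
C(n, a) = 4 - (a + 2*n)/(-3 + a) (C(n, a) = 4 - (n + (n + a))/(a - 3) = 4 - (n + (a + n))/(-3 + a) = 4 - (a + 2*n)/(-3 + a))
(-123 + C(-4, 13))*G(-4, -8) = (-123 + (-12 - 2*(-4) + 3*13)/(-3 + 13))*(3/2 - 1/6*(-4) - 1/6*(-8)) = (-123 + (-12 + 8 + 39)/10)*(3/2 + 2/3 + 4/3) = (-123 + (1/10)*35)*(7/2) = (-123 + 7/2)*(7/2) = -239/2*7/2 = -1673/4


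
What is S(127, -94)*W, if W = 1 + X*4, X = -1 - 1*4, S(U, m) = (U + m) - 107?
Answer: 1406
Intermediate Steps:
S(U, m) = -107 + U + m
X = -5 (X = -1 - 4 = -5)
W = -19 (W = 1 - 5*4 = 1 - 20 = -19)
S(127, -94)*W = (-107 + 127 - 94)*(-19) = -74*(-19) = 1406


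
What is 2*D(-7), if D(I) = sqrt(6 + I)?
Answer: 2*I ≈ 2.0*I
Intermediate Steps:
2*D(-7) = 2*sqrt(6 - 7) = 2*sqrt(-1) = 2*I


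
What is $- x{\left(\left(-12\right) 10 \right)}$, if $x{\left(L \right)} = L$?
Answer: $120$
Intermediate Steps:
$- x{\left(\left(-12\right) 10 \right)} = - \left(-12\right) 10 = \left(-1\right) \left(-120\right) = 120$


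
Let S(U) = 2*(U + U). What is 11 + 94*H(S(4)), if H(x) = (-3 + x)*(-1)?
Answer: -1211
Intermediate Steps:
S(U) = 4*U (S(U) = 2*(2*U) = 4*U)
H(x) = 3 - x
11 + 94*H(S(4)) = 11 + 94*(3 - 4*4) = 11 + 94*(3 - 1*16) = 11 + 94*(3 - 16) = 11 + 94*(-13) = 11 - 1222 = -1211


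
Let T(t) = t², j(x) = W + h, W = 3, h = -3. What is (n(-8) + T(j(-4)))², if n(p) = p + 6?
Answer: 4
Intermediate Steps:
j(x) = 0 (j(x) = 3 - 3 = 0)
n(p) = 6 + p
(n(-8) + T(j(-4)))² = ((6 - 8) + 0²)² = (-2 + 0)² = (-2)² = 4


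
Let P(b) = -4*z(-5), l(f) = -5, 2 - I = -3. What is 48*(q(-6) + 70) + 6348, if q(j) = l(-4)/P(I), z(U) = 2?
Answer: 9738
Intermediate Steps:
I = 5 (I = 2 - 1*(-3) = 2 + 3 = 5)
P(b) = -8 (P(b) = -4*2 = -8)
q(j) = 5/8 (q(j) = -5/(-8) = -5*(-⅛) = 5/8)
48*(q(-6) + 70) + 6348 = 48*(5/8 + 70) + 6348 = 48*(565/8) + 6348 = 3390 + 6348 = 9738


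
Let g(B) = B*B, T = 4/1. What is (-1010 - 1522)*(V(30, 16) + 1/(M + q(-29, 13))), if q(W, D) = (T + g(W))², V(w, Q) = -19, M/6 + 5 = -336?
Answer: 34251883200/711979 ≈ 48108.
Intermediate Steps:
M = -2046 (M = -30 + 6*(-336) = -30 - 2016 = -2046)
T = 4 (T = 4*1 = 4)
g(B) = B²
q(W, D) = (4 + W²)²
(-1010 - 1522)*(V(30, 16) + 1/(M + q(-29, 13))) = (-1010 - 1522)*(-19 + 1/(-2046 + (4 + (-29)²)²)) = -2532*(-19 + 1/(-2046 + (4 + 841)²)) = -2532*(-19 + 1/(-2046 + 845²)) = -2532*(-19 + 1/(-2046 + 714025)) = -2532*(-19 + 1/711979) = -2532*(-13527600/711979) = 34251883200/711979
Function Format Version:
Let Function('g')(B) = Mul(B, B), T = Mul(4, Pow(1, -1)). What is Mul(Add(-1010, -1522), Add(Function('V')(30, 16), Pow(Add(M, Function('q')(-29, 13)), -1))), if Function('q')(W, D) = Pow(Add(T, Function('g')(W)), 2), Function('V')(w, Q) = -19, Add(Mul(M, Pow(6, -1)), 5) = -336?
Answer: Rational(34251883200, 711979) ≈ 48108.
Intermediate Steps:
M = -2046 (M = Add(-30, Mul(6, -336)) = Add(-30, -2016) = -2046)
T = 4 (T = Mul(4, 1) = 4)
Function('g')(B) = Pow(B, 2)
Function('q')(W, D) = Pow(Add(4, Pow(W, 2)), 2)
Mul(Add(-1010, -1522), Add(Function('V')(30, 16), Pow(Add(M, Function('q')(-29, 13)), -1))) = Mul(Add(-1010, -1522), Add(-19, Pow(Add(-2046, Pow(Add(4, Pow(-29, 2)), 2)), -1))) = Mul(-2532, Add(-19, Pow(Add(-2046, Pow(Add(4, 841), 2)), -1))) = Mul(-2532, Add(-19, Pow(Add(-2046, Pow(845, 2)), -1))) = Mul(-2532, Add(-19, Pow(Add(-2046, 714025), -1))) = Mul(-2532, Add(-19, Pow(711979, -1))) = Mul(-2532, Add(-19, Rational(1, 711979))) = Mul(-2532, Rational(-13527600, 711979)) = Rational(34251883200, 711979)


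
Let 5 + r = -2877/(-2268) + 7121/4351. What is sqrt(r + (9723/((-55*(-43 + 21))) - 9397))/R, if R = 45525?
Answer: I*sqrt(174246129157758195)/196098482250 ≈ 0.0021287*I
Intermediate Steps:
r = -984385/469908 (r = -5 + (-2877/(-2268) + 7121/4351) = -5 + (-2877*(-1/2268) + 7121*(1/4351)) = -5 + (137/108 + 7121/4351) = -5 + 1365155/469908 = -984385/469908 ≈ -2.0948)
sqrt(r + (9723/((-55*(-43 + 21))) - 9397))/R = sqrt(-984385/469908 + (9723/((-55*(-43 + 21))) - 9397))/45525 = sqrt(-984385/469908 + (9723/((-55*(-22))) - 9397))*(1/45525) = sqrt(-984385/469908 + (9723/1210 - 9397))*(1/45525) = sqrt(-984385/469908 - 11360647/1210)*(1/45525) = sqrt(-2669825008163/284294340)*(1/45525) = (I*sqrt(174246129157758195)/4307490)*(1/45525) = I*sqrt(174246129157758195)/196098482250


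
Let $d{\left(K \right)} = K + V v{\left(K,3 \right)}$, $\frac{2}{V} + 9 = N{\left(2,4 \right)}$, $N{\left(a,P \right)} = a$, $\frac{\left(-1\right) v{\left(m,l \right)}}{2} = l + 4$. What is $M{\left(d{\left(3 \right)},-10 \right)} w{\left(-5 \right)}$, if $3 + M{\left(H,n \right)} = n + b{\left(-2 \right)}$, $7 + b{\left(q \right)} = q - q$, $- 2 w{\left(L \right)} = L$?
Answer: $-50$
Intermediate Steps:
$w{\left(L \right)} = - \frac{L}{2}$
$v{\left(m,l \right)} = -8 - 2 l$ ($v{\left(m,l \right)} = - 2 \left(l + 4\right) = - 2 \left(4 + l\right) = -8 - 2 l$)
$b{\left(q \right)} = -7$ ($b{\left(q \right)} = -7 + \left(q - q\right) = -7 + 0 = -7$)
$V = - \frac{2}{7}$ ($V = \frac{2}{-9 + 2} = \frac{2}{-7} = 2 \left(- \frac{1}{7}\right) = - \frac{2}{7} \approx -0.28571$)
$d{\left(K \right)} = 4 + K$ ($d{\left(K \right)} = K - \frac{2 \left(-8 - 6\right)}{7} = K - -4 = K + 4 = 4 + K$)
$M{\left(H,n \right)} = -10 + n$ ($M{\left(H,n \right)} = -3 + \left(n - 7\right) = -3 + \left(-7 + n\right) = -10 + n$)
$M{\left(d{\left(3 \right)},-10 \right)} w{\left(-5 \right)} = \left(-10 - 10\right) \left(\left(- \frac{1}{2}\right) \left(-5\right)\right) = \left(-20\right) \frac{5}{2} = -50$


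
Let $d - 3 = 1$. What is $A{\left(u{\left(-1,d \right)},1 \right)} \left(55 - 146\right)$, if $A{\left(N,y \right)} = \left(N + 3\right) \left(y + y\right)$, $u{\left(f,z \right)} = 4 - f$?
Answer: $-1456$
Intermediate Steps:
$d = 4$ ($d = 3 + 1 = 4$)
$A{\left(N,y \right)} = 2 y \left(3 + N\right)$ ($A{\left(N,y \right)} = \left(3 + N\right) 2 y = 2 y \left(3 + N\right)$)
$A{\left(u{\left(-1,d \right)},1 \right)} \left(55 - 146\right) = 2 \cdot 1 \left(3 + \left(4 - -1\right)\right) \left(55 - 146\right) = 2 \cdot 1 \left(3 + \left(4 + 1\right)\right) \left(-91\right) = 2 \cdot 1 \left(3 + 5\right) \left(-91\right) = 2 \cdot 1 \cdot 8 \left(-91\right) = 16 \left(-91\right) = -1456$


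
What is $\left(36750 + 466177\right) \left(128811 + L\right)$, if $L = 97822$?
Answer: $113979854791$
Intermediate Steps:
$\left(36750 + 466177\right) \left(128811 + L\right) = \left(36750 + 466177\right) \left(128811 + 97822\right) = 502927 \cdot 226633 = 113979854791$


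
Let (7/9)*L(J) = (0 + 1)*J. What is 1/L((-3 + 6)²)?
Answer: 7/81 ≈ 0.086420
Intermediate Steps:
L(J) = 9*J/7 (L(J) = 9*((0 + 1)*J)/7 = 9*(1*J)/7 = 9*J/7)
1/L((-3 + 6)²) = 1/(9*(-3 + 6)²/7) = 1/((9/7)*3²) = 1/((9/7)*9) = 1/(81/7) = 7/81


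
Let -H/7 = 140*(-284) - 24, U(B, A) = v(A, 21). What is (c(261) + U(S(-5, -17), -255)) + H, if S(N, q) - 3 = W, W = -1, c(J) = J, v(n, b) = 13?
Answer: 278762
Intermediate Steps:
S(N, q) = 2 (S(N, q) = 3 - 1 = 2)
U(B, A) = 13
H = 278488 (H = -7*(140*(-284) - 24) = -7*(-39760 - 24) = -7*(-39784) = 278488)
(c(261) + U(S(-5, -17), -255)) + H = (261 + 13) + 278488 = 274 + 278488 = 278762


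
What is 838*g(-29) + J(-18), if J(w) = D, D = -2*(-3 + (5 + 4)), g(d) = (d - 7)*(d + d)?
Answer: 1749732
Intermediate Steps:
g(d) = 2*d*(-7 + d) (g(d) = (-7 + d)*(2*d) = 2*d*(-7 + d))
D = -12 (D = -2*(-3 + 9) = -2*6 = -12)
J(w) = -12
838*g(-29) + J(-18) = 838*(2*(-29)*(-7 - 29)) - 12 = 838*(2*(-29)*(-36)) - 12 = 838*2088 - 12 = 1749744 - 12 = 1749732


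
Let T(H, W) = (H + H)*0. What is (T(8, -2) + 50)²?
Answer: 2500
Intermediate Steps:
T(H, W) = 0 (T(H, W) = (2*H)*0 = 0)
(T(8, -2) + 50)² = (0 + 50)² = 50² = 2500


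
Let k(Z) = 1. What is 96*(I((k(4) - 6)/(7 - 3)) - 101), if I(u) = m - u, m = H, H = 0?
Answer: -9576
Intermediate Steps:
m = 0
I(u) = -u (I(u) = 0 - u = -u)
96*(I((k(4) - 6)/(7 - 3)) - 101) = 96*(-(1 - 6)/(7 - 3) - 101) = 96*(-(-5)/4 - 101) = 96*(-1*(-5/4) - 101) = 96*(5/4 - 101) = 96*(-399/4) = -9576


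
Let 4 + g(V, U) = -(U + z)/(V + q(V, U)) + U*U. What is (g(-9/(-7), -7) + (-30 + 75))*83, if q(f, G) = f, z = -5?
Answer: 23572/3 ≈ 7857.3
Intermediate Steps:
g(V, U) = -4 + U**2 - (-5 + U)/(2*V) (g(V, U) = -4 + (-(U - 5)/(V + V) + U*U) = -4 + (-(-5 + U)/(2*V) + U**2) = -4 + (U**2 - (-5 + U)/(2*V)) = -4 + U**2 - (-5 + U)/(2*V))
(g(-9/(-7), -7) + (-30 + 75))*83 = ((-4 + (-7)**2 + 5/(2*((-9/(-7)))) - 1/2*(-7)/(-9/(-7))) + (-30 + 75))*83 = ((-4 + 49 + 5/(2*((-9*(-1/7)))) - 1/2*(-7)/(-9*(-1/7))) + 45)*83 = ((-4 + 49 + 5/(2*(9/7)) - 1/2*(-7)/9/7) + 45)*83 = ((-4 + 49 + (5/2)*(7/9) - 1/2*(-7)*7/9) + 45)*83 = ((-4 + 49 + 35/18 + 49/18) + 45)*83 = (149/3 + 45)*83 = (284/3)*83 = 23572/3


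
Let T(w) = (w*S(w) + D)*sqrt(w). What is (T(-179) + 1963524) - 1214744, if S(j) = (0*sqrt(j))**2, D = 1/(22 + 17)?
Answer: 748780 + I*sqrt(179)/39 ≈ 7.4878e+5 + 0.34305*I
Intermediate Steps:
D = 1/39 ≈ 0.025641
S(j) = 0 (S(j) = 0**2 = 0)
T(w) = sqrt(w)/39 (T(w) = (w*0 + 1/39)*sqrt(w) = (0 + 1/39)*sqrt(w) = sqrt(w)/39)
(T(-179) + 1963524) - 1214744 = (sqrt(-179)/39 + 1963524) - 1214744 = ((I*sqrt(179))/39 + 1963524) - 1214744 = (I*sqrt(179)/39 + 1963524) - 1214744 = (1963524 + I*sqrt(179)/39) - 1214744 = 748780 + I*sqrt(179)/39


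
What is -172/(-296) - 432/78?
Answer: -4769/962 ≈ -4.9574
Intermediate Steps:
-172/(-296) - 432/78 = -172*(-1/296) - 432*1/78 = 43/74 - 72/13 = -4769/962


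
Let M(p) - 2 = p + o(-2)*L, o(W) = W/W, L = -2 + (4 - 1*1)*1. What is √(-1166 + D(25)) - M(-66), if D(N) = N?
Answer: 63 + I*√1141 ≈ 63.0 + 33.779*I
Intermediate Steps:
L = 1 (L = -2 + (4 - 1)*1 = -2 + 3*1 = -2 + 3 = 1)
o(W) = 1
M(p) = 3 + p (M(p) = 2 + (p + 1*1) = 2 + (p + 1) = 2 + (1 + p) = 3 + p)
√(-1166 + D(25)) - M(-66) = √(-1166 + 25) - (3 - 66) = √(-1141) - 1*(-63) = I*√1141 + 63 = 63 + I*√1141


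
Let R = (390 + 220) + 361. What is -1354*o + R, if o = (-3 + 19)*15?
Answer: -323989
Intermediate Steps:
o = 240 (o = 16*15 = 240)
R = 971 (R = 610 + 361 = 971)
-1354*o + R = -1354*240 + 971 = -324960 + 971 = -323989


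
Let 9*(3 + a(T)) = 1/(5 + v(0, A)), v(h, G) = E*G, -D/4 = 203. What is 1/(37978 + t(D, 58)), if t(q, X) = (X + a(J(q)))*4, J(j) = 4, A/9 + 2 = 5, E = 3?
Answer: 387/14782628 ≈ 2.6179e-5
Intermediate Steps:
D = -812 (D = -4*203 = -812)
A = 27 (A = -18 + 9*5 = -18 + 45 = 27)
v(h, G) = 3*G
a(T) = -2321/774 (a(T) = -3 + 1/(9*(5 + 3*27)) = -3 + 1/(9*(5 + 81)) = -3 + (⅑)/86 = -3 + (⅑)*(1/86) = -3 + 1/774 = -2321/774)
t(q, X) = -4642/387 + 4*X (t(q, X) = (X - 2321/774)*4 = (-2321/774 + X)*4 = -4642/387 + 4*X)
1/(37978 + t(D, 58)) = 1/(37978 + (-4642/387 + 4*58)) = 1/(37978 + (-4642/387 + 232)) = 1/(37978 + 85142/387) = 1/(14782628/387) = 387/14782628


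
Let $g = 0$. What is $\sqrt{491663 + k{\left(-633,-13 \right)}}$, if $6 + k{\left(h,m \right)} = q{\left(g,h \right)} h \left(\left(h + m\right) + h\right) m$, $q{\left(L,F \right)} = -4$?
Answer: $\sqrt{42591221} \approx 6526.2$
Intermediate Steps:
$k{\left(h,m \right)} = -6 - 4 h m \left(m + 2 h\right)$ ($k{\left(h,m \right)} = -6 + - 4 h \left(\left(h + m\right) + h\right) m = -6 + - 4 h \left(m + 2 h\right) m = -6 + - 4 h m \left(m + 2 h\right) = -6 - 4 h m \left(m + 2 h\right)$)
$\sqrt{491663 + k{\left(-633,-13 \right)}} = \sqrt{491663 - \left(6 - 41671656 - 427908\right)} = \sqrt{491663 + \left(-6 + 41671656 + 427908\right)} = \sqrt{491663 + 42099558} = \sqrt{42591221}$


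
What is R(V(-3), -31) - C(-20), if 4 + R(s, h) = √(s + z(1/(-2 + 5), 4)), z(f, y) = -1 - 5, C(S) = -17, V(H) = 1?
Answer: 13 + I*√5 ≈ 13.0 + 2.2361*I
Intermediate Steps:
z(f, y) = -6
R(s, h) = -4 + √(-6 + s) (R(s, h) = -4 + √(s - 6) = -4 + √(-6 + s))
R(V(-3), -31) - C(-20) = (-4 + √(-6 + 1)) - 1*(-17) = (-4 + √(-5)) + 17 = (-4 + I*√5) + 17 = 13 + I*√5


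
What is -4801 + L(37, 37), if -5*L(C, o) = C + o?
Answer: -24079/5 ≈ -4815.8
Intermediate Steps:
L(C, o) = -C/5 - o/5 (L(C, o) = -(C + o)/5 = -C/5 - o/5)
-4801 + L(37, 37) = -4801 + (-1/5*37 - 1/5*37) = -4801 + (-37/5 - 37/5) = -4801 - 74/5 = -24079/5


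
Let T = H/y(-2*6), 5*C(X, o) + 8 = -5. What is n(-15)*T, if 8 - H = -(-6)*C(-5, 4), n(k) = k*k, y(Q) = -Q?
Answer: 885/2 ≈ 442.50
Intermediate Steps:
C(X, o) = -13/5 (C(X, o) = -8/5 + (⅕)*(-5) = -8/5 - 1 = -13/5)
n(k) = k²
H = 118/5 (H = 8 - (-1)*(-6*(-13/5)) = 8 - (-1)*78/5 = 8 - 1*(-78/5) = 8 + 78/5 = 118/5 ≈ 23.600)
T = 59/30 (T = 118/(5*((-(-2)*6))) = 118/(5*((-1*(-12)))) = (118/5)/12 = (118/5)*(1/12) = 59/30 ≈ 1.9667)
n(-15)*T = (-15)²*(59/30) = 225*(59/30) = 885/2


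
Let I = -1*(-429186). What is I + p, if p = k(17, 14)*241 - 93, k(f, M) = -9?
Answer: 426924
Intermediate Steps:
I = 429186
p = -2262 (p = -9*241 - 93 = -2169 - 93 = -2262)
I + p = 429186 - 2262 = 426924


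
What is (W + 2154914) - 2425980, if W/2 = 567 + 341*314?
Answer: -55784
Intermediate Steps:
W = 215282 (W = 2*(567 + 341*314) = 2*(567 + 107074) = 2*107641 = 215282)
(W + 2154914) - 2425980 = (215282 + 2154914) - 2425980 = 2370196 - 2425980 = -55784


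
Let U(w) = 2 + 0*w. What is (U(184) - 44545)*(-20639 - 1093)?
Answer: 968008476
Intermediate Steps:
U(w) = 2 (U(w) = 2 + 0 = 2)
(U(184) - 44545)*(-20639 - 1093) = (2 - 44545)*(-20639 - 1093) = -44543*(-21732) = 968008476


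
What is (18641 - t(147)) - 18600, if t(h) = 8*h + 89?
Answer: -1224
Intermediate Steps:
t(h) = 89 + 8*h
(18641 - t(147)) - 18600 = (18641 - (89 + 8*147)) - 18600 = (18641 - (89 + 1176)) - 18600 = (18641 - 1*1265) - 18600 = (18641 - 1265) - 18600 = 17376 - 18600 = -1224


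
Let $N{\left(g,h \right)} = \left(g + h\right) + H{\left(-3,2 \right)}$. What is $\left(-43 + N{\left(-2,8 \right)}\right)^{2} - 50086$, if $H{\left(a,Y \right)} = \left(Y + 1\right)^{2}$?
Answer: $-49302$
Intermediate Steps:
$H{\left(a,Y \right)} = \left(1 + Y\right)^{2}$
$N{\left(g,h \right)} = 9 + g + h$ ($N{\left(g,h \right)} = \left(g + h\right) + \left(1 + 2\right)^{2} = \left(g + h\right) + 3^{2} = \left(g + h\right) + 9 = 9 + g + h$)
$\left(-43 + N{\left(-2,8 \right)}\right)^{2} - 50086 = \left(-43 + \left(9 - 2 + 8\right)\right)^{2} - 50086 = \left(-43 + 15\right)^{2} - 50086 = \left(-28\right)^{2} - 50086 = 784 - 50086 = -49302$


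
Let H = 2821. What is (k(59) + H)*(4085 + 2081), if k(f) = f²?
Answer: 38858132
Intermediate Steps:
(k(59) + H)*(4085 + 2081) = (59² + 2821)*(4085 + 2081) = (3481 + 2821)*6166 = 6302*6166 = 38858132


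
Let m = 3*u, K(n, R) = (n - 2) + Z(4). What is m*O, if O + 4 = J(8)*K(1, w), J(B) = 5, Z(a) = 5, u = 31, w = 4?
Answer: 1488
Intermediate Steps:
K(n, R) = 3 + n (K(n, R) = (n - 2) + 5 = (-2 + n) + 5 = 3 + n)
m = 93 (m = 3*31 = 93)
O = 16 (O = -4 + 5*(3 + 1) = -4 + 5*4 = -4 + 20 = 16)
m*O = 93*16 = 1488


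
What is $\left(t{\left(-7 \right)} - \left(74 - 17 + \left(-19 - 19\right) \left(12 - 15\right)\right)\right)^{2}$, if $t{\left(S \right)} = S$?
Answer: $31684$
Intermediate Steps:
$\left(t{\left(-7 \right)} - \left(74 - 17 + \left(-19 - 19\right) \left(12 - 15\right)\right)\right)^{2} = \left(-7 - \left(74 - 17 + \left(-19 - 19\right) \left(12 - 15\right)\right)\right)^{2} = \left(-7 - \left(57 + 114\right)\right)^{2} = \left(-7 - 171\right)^{2} = \left(-178\right)^{2} = 31684$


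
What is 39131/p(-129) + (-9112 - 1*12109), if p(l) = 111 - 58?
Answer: -1085582/53 ≈ -20483.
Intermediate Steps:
p(l) = 53
39131/p(-129) + (-9112 - 1*12109) = 39131/53 + (-9112 - 1*12109) = 39131*(1/53) + (-9112 - 12109) = 39131/53 - 21221 = -1085582/53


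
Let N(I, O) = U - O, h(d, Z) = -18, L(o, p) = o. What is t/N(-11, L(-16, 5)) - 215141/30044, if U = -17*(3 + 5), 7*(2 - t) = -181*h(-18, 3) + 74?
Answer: -120584/37555 ≈ -3.2109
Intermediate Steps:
t = -474 (t = 2 - (-181*(-18) + 74)/7 = 2 - (3258 + 74)/7 = 2 - 1/7*3332 = 2 - 476 = -474)
U = -136 (U = -17*8 = -136)
N(I, O) = -136 - O
t/N(-11, L(-16, 5)) - 215141/30044 = -474/(-136 - 1*(-16)) - 215141/30044 = -474/(-136 + 16) - 215141*1/30044 = -474/(-120) - 215141/30044 = -474*(-1/120) - 215141/30044 = 79/20 - 215141/30044 = -120584/37555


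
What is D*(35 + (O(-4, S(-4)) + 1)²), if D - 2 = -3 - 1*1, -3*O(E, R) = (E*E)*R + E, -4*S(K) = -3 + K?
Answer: -168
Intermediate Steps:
S(K) = ¾ - K/4 (S(K) = -(-3 + K)/4 = ¾ - K/4)
O(E, R) = -E/3 - R*E²/3 (O(E, R) = -((E*E)*R + E)/3 = -(E²*R + E)/3 = -(R*E² + E)/3 = -(E + R*E²)/3 = -E/3 - R*E²/3)
D = -2 (D = 2 + (-3 - 1*1) = 2 + (-3 - 1) = 2 - 4 = -2)
D*(35 + (O(-4, S(-4)) + 1)²) = -2*(35 + (-⅓*(-4)*(1 - 4*(¾ - ¼*(-4))) + 1)²) = -2*(35 + (-⅓*(-4)*(1 - 4*(¾ + 1)) + 1)²) = -2*(35 + (-⅓*(-4)*(1 - 4*7/4) + 1)²) = -2*(35 + (-⅓*(-4)*(1 - 7) + 1)²) = -2*(35 + (-⅓*(-4)*(-6) + 1)²) = -2*(35 + (-8 + 1)²) = -2*(35 + (-7)²) = -2*(35 + 49) = -2*84 = -168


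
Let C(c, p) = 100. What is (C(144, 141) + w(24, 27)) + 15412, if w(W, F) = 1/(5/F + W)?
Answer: 10129363/653 ≈ 15512.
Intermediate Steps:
w(W, F) = 1/(W + 5/F)
(C(144, 141) + w(24, 27)) + 15412 = (100 + 27/(5 + 27*24)) + 15412 = (100 + 27/(5 + 648)) + 15412 = (100 + 27/653) + 15412 = 65327/653 + 15412 = 10129363/653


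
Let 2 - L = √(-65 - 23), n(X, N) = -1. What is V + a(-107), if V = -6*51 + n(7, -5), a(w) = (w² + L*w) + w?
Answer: 10821 + 214*I*√22 ≈ 10821.0 + 1003.7*I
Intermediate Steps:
L = 2 - 2*I*√22 (L = 2 - √(-65 - 23) = 2 - √(-88) = 2 - 2*I*√22 ≈ 2.0 - 9.3808*I)
a(w) = w + w² + w*(2 - 2*I*√22) (a(w) = (w² + (2 - 2*I*√22)*w) + w = (w² + w*(2 - 2*I*√22)) + w = w + w² + w*(2 - 2*I*√22))
V = -307 (V = -6*51 - 1 = -306 - 1 = -307)
V + a(-107) = -307 - 107*(3 - 107 - 2*I*√22) = -307 - 107*(-104 - 2*I*√22) = -307 + (11128 + 214*I*√22) = 10821 + 214*I*√22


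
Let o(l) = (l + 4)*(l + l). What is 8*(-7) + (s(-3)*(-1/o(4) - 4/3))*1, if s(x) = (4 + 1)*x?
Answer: -2289/64 ≈ -35.766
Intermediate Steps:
s(x) = 5*x
o(l) = 2*l*(4 + l) (o(l) = (4 + l)*(2*l) = 2*l*(4 + l))
8*(-7) + (s(-3)*(-1/o(4) - 4/3))*1 = 8*(-7) + ((5*(-3))*(-1/(2*4*(4 + 4)) - 4/3))*1 = -56 - 15*(-1/(2*4*8) - 4*1/3)*1 = -56 - 15*(-1/64 - 4/3)*1 = -56 - 15*(-259/192)*1 = -56 + (1295/64)*1 = -56 + 1295/64 = -2289/64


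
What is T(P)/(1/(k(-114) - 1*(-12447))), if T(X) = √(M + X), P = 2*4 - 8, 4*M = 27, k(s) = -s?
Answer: 37683*√3/2 ≈ 32634.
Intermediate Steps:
M = 27/4 (M = (¼)*27 = 27/4 ≈ 6.7500)
P = 0 (P = 8 - 8 = 0)
T(X) = √(27/4 + X)
T(P)/(1/(k(-114) - 1*(-12447))) = (√(27 + 4*0)/2)/(1/(-1*(-114) - 1*(-12447))) = (√(27 + 0)/2)/(1/(114 + 12447)) = (√27/2)/(1/12561) = ((3*√3)/2)/(1/12561) = (3*√3/2)*12561 = 37683*√3/2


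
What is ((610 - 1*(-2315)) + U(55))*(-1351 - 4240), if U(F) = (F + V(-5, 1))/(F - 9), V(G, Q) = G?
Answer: -376274300/23 ≈ -1.6360e+7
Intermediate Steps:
U(F) = (-5 + F)/(-9 + F) (U(F) = (F - 5)/(F - 9) = (-5 + F)/(-9 + F))
((610 - 1*(-2315)) + U(55))*(-1351 - 4240) = ((610 - 1*(-2315)) + (-5 + 55)/(-9 + 55))*(-1351 - 4240) = ((610 + 2315) + 50/46)*(-5591) = (2925 + (1/46)*50)*(-5591) = (2925 + 25/23)*(-5591) = (67300/23)*(-5591) = -376274300/23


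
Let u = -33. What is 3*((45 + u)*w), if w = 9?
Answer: 324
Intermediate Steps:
3*((45 + u)*w) = 3*((45 - 33)*9) = 3*(12*9) = 3*108 = 324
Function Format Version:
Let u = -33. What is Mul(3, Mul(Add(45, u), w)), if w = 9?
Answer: 324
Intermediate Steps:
Mul(3, Mul(Add(45, u), w)) = Mul(3, Mul(Add(45, -33), 9)) = Mul(3, Mul(12, 9)) = Mul(3, 108) = 324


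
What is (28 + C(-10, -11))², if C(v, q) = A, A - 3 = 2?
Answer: 1089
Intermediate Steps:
A = 5 (A = 3 + 2 = 5)
C(v, q) = 5
(28 + C(-10, -11))² = (28 + 5)² = 33² = 1089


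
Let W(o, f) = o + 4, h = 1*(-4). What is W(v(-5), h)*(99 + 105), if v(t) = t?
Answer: -204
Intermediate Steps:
h = -4
W(o, f) = 4 + o
W(v(-5), h)*(99 + 105) = (4 - 5)*(99 + 105) = -1*204 = -204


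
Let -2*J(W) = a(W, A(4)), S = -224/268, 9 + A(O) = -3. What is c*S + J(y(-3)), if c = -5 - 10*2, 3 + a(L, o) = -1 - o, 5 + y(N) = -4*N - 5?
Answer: 1132/67 ≈ 16.896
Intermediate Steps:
A(O) = -12 (A(O) = -9 - 3 = -12)
S = -56/67 (S = -224*1/268 = -56/67 ≈ -0.83582)
y(N) = -10 - 4*N (y(N) = -5 + (-4*N - 5) = -5 + (-5 - 4*N) = -10 - 4*N)
a(L, o) = -4 - o (a(L, o) = -3 + (-1 - o) = -4 - o)
J(W) = -4 (J(W) = -(-4 - 1*(-12))/2 = -(-4 + 12)/2 = -½*8 = -4)
c = -25 (c = -5 - 20 = -25)
c*S + J(y(-3)) = -25*(-56/67) - 4 = 1400/67 - 4 = 1132/67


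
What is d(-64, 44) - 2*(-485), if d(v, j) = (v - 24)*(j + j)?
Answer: -6774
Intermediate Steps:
d(v, j) = 2*j*(-24 + v) (d(v, j) = (-24 + v)*(2*j) = 2*j*(-24 + v))
d(-64, 44) - 2*(-485) = 2*44*(-24 - 64) - 2*(-485) = 2*44*(-88) - 1*(-970) = -7744 + 970 = -6774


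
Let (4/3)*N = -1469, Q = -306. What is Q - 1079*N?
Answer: 4753929/4 ≈ 1.1885e+6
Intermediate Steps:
N = -4407/4 (N = (¾)*(-1469) = -4407/4 ≈ -1101.8)
Q - 1079*N = -306 - 1079*(-4407/4) = -306 + 4755153/4 = 4753929/4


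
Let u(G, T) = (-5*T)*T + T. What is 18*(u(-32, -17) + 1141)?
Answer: -5778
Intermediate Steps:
u(G, T) = T - 5*T**2 (u(G, T) = -5*T**2 + T = T - 5*T**2)
18*(u(-32, -17) + 1141) = 18*(-17*(1 - 5*(-17)) + 1141) = 18*(-17*(1 + 85) + 1141) = 18*(-17*86 + 1141) = 18*(-1462 + 1141) = 18*(-321) = -5778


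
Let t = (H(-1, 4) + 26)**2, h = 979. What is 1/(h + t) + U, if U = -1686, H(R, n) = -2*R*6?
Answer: -4085177/2423 ≈ -1686.0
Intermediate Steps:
H(R, n) = -12*R
t = 1444 (t = (-12*(-1) + 26)**2 = (12 + 26)**2 = 38**2 = 1444)
1/(h + t) + U = 1/(979 + 1444) - 1686 = 1/2423 - 1686 = -4085177/2423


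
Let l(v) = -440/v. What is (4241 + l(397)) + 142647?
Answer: 58314096/397 ≈ 1.4689e+5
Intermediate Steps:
(4241 + l(397)) + 142647 = (4241 - 440/397) + 142647 = 1683237/397 + 142647 = 58314096/397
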